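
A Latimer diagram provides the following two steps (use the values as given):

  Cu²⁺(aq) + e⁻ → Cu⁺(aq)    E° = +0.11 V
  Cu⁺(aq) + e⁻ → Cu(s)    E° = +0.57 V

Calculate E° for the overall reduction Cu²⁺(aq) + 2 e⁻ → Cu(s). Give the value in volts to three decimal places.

+0.340 V

Standard free energies of sequential steps add: ΔG°₃ = ΔG°₁ + ΔG°₂, so n₃E°₃ = n₁E°₁ + n₂E°₂.
E°₃ = (1×+0.11 + 1×+0.57) / 2 = (+0.680) / 2 = +0.340 V.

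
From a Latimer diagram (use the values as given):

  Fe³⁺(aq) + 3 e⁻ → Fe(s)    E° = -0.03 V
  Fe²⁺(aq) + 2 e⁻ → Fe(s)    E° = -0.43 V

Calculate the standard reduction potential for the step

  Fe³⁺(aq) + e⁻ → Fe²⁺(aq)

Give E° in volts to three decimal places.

+0.770 V

Sequential free energies add, so n₃E°₃ = n₁E°₁ + n₂E°₂.
With n₃ = 3, and the known step contributing 2×(-0.43) V, the unknown satisfies 1·E° = 3×(-0.03) − 2×(-0.43) = +0.770.
E° = +0.770 / 1 = +0.770 V.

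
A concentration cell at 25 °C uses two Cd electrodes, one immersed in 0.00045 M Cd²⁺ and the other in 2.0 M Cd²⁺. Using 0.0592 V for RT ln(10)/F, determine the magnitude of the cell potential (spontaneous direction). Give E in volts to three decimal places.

+0.108 V

For a concentration cell E°cell = 0. The 2.0 M side is the cathode (reduction is favoured where [Cd²⁺] is higher).
With n = 2, E = −(0.0592/2) log([Cd²⁺]ₐₙ/[Cd²⁺]꜀ₐₜ) = −(0.0592/2) log(0.00045/2) = −(0.0592/2)(-3.648) = +0.108 V.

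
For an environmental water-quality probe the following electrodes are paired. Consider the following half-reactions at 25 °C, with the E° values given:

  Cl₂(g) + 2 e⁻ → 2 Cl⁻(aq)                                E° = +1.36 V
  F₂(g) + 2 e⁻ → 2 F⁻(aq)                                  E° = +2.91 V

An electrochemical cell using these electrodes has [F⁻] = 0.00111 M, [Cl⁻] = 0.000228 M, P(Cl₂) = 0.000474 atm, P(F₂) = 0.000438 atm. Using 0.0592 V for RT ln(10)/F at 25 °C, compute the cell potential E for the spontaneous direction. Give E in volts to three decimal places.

+1.508 V

F₂/F⁻ is the cathode (higher E°), Cl₂/Cl⁻ the anode: E°cell = +2.91 − (+1.36) = +1.55 V, n = 2.
Overall: F₂(g) + 2 Cl⁻(aq) → 2 F⁻(aq) + Cl₂(g)
Q = [F⁻]^2·P(Cl₂) / (P(F₂)·[Cl⁻]^2); log Q = 1.409.
E = E° − (0.0592/n) log Q = +1.55 − (0.0592/2)(1.409) = +1.508 V.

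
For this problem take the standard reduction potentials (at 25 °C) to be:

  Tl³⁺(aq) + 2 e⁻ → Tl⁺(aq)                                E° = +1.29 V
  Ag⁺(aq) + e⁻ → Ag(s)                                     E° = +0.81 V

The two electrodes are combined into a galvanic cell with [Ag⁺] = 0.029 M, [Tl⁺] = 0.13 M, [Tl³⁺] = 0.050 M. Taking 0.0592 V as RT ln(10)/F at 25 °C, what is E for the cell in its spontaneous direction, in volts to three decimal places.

+0.559 V

Tl³⁺/Tl⁺ is the cathode (higher E°), Ag⁺/Ag the anode: E°cell = +1.29 − (+0.81) = +0.48 V, n = 2.
Overall: Tl³⁺(aq) + 2 Ag(s) → Tl⁺(aq) + 2 Ag⁺(aq)
Q = [Tl⁺]·[Ag⁺]^2 / ([Tl³⁺]); log Q = -2.660.
E = E° − (0.0592/n) log Q = +0.48 − (0.0592/2)(-2.660) = +0.559 V.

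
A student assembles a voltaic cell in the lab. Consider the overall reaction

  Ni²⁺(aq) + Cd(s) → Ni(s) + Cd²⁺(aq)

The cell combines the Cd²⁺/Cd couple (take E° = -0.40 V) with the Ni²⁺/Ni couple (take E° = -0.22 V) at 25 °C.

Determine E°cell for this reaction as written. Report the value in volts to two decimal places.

+0.18 V

The Ni²⁺/Ni couple has the higher reduction potential, so it is the cathode; Cd²⁺/Cd is oxidised at the anode.
E°cell = E°(cathode) − E°(anode) = (-0.22) − (-0.40) = +0.18 V.
Since E°cell > 0, the reaction is spontaneous under standard conditions.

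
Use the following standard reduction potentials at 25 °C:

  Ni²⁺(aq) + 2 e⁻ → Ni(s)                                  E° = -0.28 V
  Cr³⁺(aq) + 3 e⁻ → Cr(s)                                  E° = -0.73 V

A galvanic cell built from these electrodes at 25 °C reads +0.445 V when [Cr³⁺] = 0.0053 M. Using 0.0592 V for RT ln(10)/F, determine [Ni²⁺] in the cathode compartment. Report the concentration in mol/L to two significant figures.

Ni²⁺/Ni is the cathode, Cr³⁺/Cr the anode: E°cell = +0.45 V, n = 6.
Overall reaction: 3 Ni²⁺(aq) + 2 Cr(s) → 3 Ni(s) + 2 Cr³⁺(aq); Q = [Cr³⁺]^2/[Ni²⁺]^3.
From E = E° − (0.0592/n) log Q: log Q = (E° − E)·n/0.0592 = (+0.45 − (+0.445))·6/0.0592 = 0.5068.
So 3·log[Ni²⁺] = 2·log(0.0053) − log Q = -4.5514 − (0.5068) = -5.0582; log[Ni²⁺] = -5.0582 / 3 = -1.6861; [Ni²⁺] = 10^(-1.6861) ≈ 0.021 M.

0.021 M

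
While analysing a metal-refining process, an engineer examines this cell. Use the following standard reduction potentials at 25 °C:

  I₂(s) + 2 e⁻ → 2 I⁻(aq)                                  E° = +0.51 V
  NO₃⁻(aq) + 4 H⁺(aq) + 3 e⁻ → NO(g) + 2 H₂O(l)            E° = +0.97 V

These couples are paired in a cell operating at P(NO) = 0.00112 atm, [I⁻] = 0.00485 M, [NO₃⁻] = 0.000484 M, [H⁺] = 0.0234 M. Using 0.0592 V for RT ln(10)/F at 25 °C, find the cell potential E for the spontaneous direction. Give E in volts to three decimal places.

+0.187 V

NO₃⁻/NO is the cathode (higher E°), I₂/I⁻ the anode: E°cell = +0.97 − (+0.51) = +0.46 V, n = 6.
Overall: 2 NO₃⁻(aq) + 8 H⁺(aq) + 6 I⁻(aq) → 2 NO(g) + 4 H₂O(l) + 3 I₂(s)
Q = P(NO)^2 / ([NO₃⁻]^2·[H⁺]^8·[I⁻]^6); log Q = 27.661.
E = E° − (0.0592/n) log Q = +0.46 − (0.0592/6)(27.661) = +0.187 V.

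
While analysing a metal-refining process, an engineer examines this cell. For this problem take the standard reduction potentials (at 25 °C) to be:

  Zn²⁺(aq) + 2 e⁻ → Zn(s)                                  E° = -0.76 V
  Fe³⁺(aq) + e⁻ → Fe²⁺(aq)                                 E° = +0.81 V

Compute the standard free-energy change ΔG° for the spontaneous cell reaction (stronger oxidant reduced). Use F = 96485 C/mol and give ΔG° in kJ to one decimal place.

Fe³⁺/Fe²⁺ (E° = +0.81 V) is the cathode; Zn²⁺/Zn (E° = -0.76 V) is the anode, so E°cell = +1.57 V.
Balancing electrons gives n = 2 (lcm of 1 and 2).
ΔG° = −nFE° = −(2)(96485)(+1.57) = -302,963 J = -303.0 kJ.

-303.0 kJ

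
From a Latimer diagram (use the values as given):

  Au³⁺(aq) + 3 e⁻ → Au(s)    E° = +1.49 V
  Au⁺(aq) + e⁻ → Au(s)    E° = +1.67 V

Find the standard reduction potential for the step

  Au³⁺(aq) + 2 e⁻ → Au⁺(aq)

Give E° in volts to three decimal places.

Sequential free energies add, so n₃E°₃ = n₁E°₁ + n₂E°₂.
With n₃ = 3, and the known step contributing 1×(+1.67) V, the unknown satisfies 2·E° = 3×(+1.49) − 1×(+1.67) = +2.800.
E° = +2.800 / 2 = +1.400 V.

+1.400 V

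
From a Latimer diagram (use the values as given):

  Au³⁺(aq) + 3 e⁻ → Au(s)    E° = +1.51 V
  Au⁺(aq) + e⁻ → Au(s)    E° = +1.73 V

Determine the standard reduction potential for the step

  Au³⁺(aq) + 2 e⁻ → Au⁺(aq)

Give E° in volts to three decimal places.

+1.400 V

Sequential free energies add, so n₃E°₃ = n₁E°₁ + n₂E°₂.
With n₃ = 3, and the known step contributing 1×(+1.73) V, the unknown satisfies 2·E° = 3×(+1.51) − 1×(+1.73) = +2.800.
E° = +2.800 / 2 = +1.400 V.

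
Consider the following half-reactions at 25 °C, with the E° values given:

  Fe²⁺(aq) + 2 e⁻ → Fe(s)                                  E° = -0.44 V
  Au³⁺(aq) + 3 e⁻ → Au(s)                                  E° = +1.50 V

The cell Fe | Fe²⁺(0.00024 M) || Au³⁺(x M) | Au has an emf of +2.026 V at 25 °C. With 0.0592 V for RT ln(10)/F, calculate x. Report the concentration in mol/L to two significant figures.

Au³⁺/Au is the cathode, Fe²⁺/Fe the anode: E°cell = +1.94 V, n = 6.
Overall reaction: 2 Au³⁺(aq) + 3 Fe(s) → 2 Au(s) + 3 Fe²⁺(aq); Q = [Fe²⁺]^3/[Au³⁺]^2.
From E = E° − (0.0592/n) log Q: log Q = (E° − E)·n/0.0592 = (+1.94 − (+2.026))·6/0.0592 = -8.7162.
So 2·log[Au³⁺] = 3·log(0.00024) − log Q = -10.8594 − (-8.7162) = -2.1432; log[Au³⁺] = -2.1432 / 2 = -1.0716; [Au³⁺] = 10^(-1.0716) ≈ 0.085 M.

0.085 M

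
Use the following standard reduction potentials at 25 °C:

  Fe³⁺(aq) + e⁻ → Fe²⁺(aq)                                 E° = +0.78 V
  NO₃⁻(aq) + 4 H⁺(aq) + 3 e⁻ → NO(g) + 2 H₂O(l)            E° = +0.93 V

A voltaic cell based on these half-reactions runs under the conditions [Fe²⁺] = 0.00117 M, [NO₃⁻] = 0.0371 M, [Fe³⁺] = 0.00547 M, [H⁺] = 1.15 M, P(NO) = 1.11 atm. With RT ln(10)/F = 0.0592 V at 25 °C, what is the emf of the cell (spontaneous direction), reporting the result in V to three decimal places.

+0.086 V

NO₃⁻/NO is the cathode (higher E°), Fe³⁺/Fe²⁺ the anode: E°cell = +0.93 − (+0.78) = +0.15 V, n = 3.
Overall: NO₃⁻(aq) + 4 H⁺(aq) + 3 Fe²⁺(aq) → NO(g) + 2 H₂O(l) + 3 Fe³⁺(aq)
Q = P(NO)·[Fe³⁺]^3 / ([NO₃⁻]·[H⁺]^4·[Fe²⁺]^3); log Q = 3.243.
E = E° − (0.0592/n) log Q = +0.15 − (0.0592/3)(3.243) = +0.086 V.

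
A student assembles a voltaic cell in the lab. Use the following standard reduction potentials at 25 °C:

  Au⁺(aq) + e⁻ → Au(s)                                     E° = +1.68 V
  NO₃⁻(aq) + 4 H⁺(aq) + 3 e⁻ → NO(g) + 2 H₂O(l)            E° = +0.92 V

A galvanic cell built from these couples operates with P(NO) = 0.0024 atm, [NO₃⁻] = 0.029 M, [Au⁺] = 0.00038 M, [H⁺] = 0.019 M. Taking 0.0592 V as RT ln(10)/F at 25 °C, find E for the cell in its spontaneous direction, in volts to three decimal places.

+0.672 V

Au⁺/Au is the cathode (higher E°), NO₃⁻/NO the anode: E°cell = +1.68 − (+0.92) = +0.76 V, n = 3.
Overall: 3 Au⁺(aq) + NO(g) + 2 H₂O(l) → 3 Au(s) + NO₃⁻(aq) + 4 H⁺(aq)
Q = [NO₃⁻]·[H⁺]^4 / ([Au⁺]^3·P(NO)); log Q = 4.458.
E = E° − (0.0592/n) log Q = +0.76 − (0.0592/3)(4.458) = +0.672 V.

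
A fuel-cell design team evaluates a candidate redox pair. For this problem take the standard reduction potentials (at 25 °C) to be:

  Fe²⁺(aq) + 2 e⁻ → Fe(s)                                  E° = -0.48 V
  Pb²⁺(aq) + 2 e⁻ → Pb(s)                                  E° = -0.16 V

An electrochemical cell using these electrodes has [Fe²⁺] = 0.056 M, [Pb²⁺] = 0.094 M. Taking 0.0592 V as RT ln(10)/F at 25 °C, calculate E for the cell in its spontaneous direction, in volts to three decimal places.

Pb²⁺/Pb is the cathode (higher E°), Fe²⁺/Fe the anode: E°cell = -0.16 − (-0.48) = +0.32 V, n = 2.
Overall: Pb²⁺(aq) + Fe(s) → Pb(s) + Fe²⁺(aq)
Q = [Fe²⁺] / ([Pb²⁺]); log Q = -0.225.
E = E° − (0.0592/n) log Q = +0.32 − (0.0592/2)(-0.225) = +0.327 V.

+0.327 V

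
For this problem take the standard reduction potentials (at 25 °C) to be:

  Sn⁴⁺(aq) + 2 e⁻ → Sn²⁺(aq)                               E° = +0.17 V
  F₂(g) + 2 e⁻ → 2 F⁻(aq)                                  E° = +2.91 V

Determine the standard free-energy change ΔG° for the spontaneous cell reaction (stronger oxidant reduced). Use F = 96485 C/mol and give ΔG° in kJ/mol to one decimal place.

-528.7 kJ/mol

F₂/F⁻ (E° = +2.91 V) is the cathode; Sn⁴⁺/Sn²⁺ (E° = +0.17 V) is the anode, so E°cell = +2.74 V.
Balancing electrons gives n = 2 (lcm of 2 and 2).
ΔG° = −nFE° = −(2)(96485)(+2.74) = -528,738 J = -528.7 kJ/mol.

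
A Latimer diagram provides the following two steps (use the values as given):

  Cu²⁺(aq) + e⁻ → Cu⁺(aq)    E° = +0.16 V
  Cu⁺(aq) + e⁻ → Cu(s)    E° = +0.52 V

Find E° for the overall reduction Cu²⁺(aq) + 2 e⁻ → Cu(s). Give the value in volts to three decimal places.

+0.340 V

Since ΔG° = −nFE° is additive over sequential reductions, n₃E°₃ = n₁E°₁ + n₂E°₂.
E°₃ = (1×+0.16 + 1×+0.52) / 2 = (+0.680) / 2 = +0.340 V.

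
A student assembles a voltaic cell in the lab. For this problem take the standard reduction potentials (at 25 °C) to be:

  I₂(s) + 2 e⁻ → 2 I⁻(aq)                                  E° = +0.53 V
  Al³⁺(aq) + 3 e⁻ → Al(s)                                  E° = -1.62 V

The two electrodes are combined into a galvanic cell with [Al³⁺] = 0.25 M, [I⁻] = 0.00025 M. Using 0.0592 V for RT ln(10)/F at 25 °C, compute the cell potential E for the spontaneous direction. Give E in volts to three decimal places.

I₂/I⁻ is the cathode (higher E°), Al³⁺/Al the anode: E°cell = +0.53 − (-1.62) = +2.15 V, n = 6.
Overall: 3 I₂(s) + 2 Al(s) → 6 I⁻(aq) + 2 Al³⁺(aq)
Q = [I⁻]^6·[Al³⁺]^2; log Q = -22.816.
E = E° − (0.0592/n) log Q = +2.15 − (0.0592/6)(-22.816) = +2.375 V.

+2.375 V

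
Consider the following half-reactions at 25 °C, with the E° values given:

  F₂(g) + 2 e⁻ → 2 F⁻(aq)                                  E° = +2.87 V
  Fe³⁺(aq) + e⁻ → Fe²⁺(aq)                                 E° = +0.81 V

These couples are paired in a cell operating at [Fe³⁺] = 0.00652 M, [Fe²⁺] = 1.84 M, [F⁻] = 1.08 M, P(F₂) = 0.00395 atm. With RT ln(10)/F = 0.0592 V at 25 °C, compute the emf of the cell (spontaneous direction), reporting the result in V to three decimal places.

+2.132 V

F₂/F⁻ is the cathode (higher E°), Fe³⁺/Fe²⁺ the anode: E°cell = +2.87 − (+0.81) = +2.06 V, n = 2.
Overall: F₂(g) + 2 Fe²⁺(aq) → 2 F⁻(aq) + 2 Fe³⁺(aq)
Q = [F⁻]^2·[Fe³⁺]^2 / (P(F₂)·[Fe²⁺]^2); log Q = -2.431.
E = E° − (0.0592/n) log Q = +2.06 − (0.0592/2)(-2.431) = +2.132 V.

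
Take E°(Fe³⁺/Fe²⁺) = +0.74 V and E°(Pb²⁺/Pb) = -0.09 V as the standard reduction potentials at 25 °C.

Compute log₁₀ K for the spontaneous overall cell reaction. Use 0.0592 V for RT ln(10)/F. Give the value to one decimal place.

Cathode: Fe³⁺/Fe²⁺; anode: Pb²⁺/Pb. E°cell = +0.83 V, n = 2.
log K = nE°cell / 0.0592 = (2)(+0.83) / 0.0592 = 28.0.

28.0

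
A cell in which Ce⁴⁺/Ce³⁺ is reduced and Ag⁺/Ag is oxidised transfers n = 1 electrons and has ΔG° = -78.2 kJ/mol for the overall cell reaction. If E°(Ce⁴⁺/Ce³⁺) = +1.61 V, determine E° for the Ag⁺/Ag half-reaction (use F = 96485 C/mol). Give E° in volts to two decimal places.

+0.80 V

E°cell = −ΔG°/(nF) = −(-78.2×10³)/((1)(96485)) = +0.810 V.
Since Ce⁴⁺/Ce³⁺ is the cathode and Ag⁺/Ag the anode, E°cell = E°(Ce⁴⁺/Ce³⁺) − E°(Ag⁺/Ag).
So E°(Ag⁺/Ag) = E°(Ce⁴⁺/Ce³⁺) − E°cell = (+1.61) − (+0.810) = +0.80 V.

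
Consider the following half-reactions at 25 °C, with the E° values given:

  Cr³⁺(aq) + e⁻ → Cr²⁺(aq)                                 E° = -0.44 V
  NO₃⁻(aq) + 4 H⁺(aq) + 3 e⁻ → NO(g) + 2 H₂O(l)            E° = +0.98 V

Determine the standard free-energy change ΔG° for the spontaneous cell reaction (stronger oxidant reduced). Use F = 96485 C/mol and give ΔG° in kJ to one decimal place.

NO₃⁻/NO (E° = +0.98 V) is the cathode; Cr³⁺/Cr²⁺ (E° = -0.44 V) is the anode, so E°cell = +1.42 V.
Balancing electrons gives n = 3 (lcm of 3 and 1).
ΔG° = −nFE° = −(3)(96485)(+1.42) = -411,026 J = -411.0 kJ.

-411.0 kJ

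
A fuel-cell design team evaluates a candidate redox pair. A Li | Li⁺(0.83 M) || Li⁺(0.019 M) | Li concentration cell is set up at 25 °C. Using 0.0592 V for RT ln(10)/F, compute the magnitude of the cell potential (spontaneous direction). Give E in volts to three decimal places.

For a concentration cell E°cell = 0. The 0.83 M side is the cathode (reduction is favoured where [Li⁺] is higher).
With n = 1, E = −(0.0592/1) log([Li⁺]ₐₙ/[Li⁺]꜀ₐₜ) = −(0.0592/1) log(0.019/0.83) = −(0.0592/1)(-1.640) = +0.097 V.

+0.097 V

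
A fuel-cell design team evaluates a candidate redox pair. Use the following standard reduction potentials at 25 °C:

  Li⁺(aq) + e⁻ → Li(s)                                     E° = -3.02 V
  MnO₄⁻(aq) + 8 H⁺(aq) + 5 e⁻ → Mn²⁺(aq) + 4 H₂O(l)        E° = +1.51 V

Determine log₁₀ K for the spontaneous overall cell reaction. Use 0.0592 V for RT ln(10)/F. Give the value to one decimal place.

Cathode: MnO₄⁻/Mn²⁺; anode: Li⁺/Li. E°cell = +4.53 V, n = 5.
log K = nE°cell / 0.0592 = (5)(+4.53) / 0.0592 = 382.6.

382.6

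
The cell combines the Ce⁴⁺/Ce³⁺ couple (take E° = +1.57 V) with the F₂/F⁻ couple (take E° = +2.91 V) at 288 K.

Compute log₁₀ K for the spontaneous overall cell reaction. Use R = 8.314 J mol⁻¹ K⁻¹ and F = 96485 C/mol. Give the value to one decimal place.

46.9

Cathode: F₂/F⁻; anode: Ce⁴⁺/Ce³⁺. E°cell = (+2.91) − (+1.57) = +1.34 V, with n = 2.
ΔG° = −nFE° = −RT ln K, so ln K = nFE°/(RT) = (2)(96485)(+1.34) / ((8.314)(288)) = 107.992.
log₁₀ K = 107.992 / ln 10 = 46.9.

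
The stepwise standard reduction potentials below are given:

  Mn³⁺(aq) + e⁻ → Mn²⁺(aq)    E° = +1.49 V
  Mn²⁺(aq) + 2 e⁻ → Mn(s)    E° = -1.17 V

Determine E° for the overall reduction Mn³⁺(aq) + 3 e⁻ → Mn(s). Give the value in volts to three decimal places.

-0.283 V

Adding the free-energy changes (−nFE°) of the two steps gives −n₃FE°₃ = −n₁FE°₁ − n₂FE°₂.
E°₃ = (1×+1.49 + 2×-1.17) / 3 = (-0.850) / 3 = -0.283 V.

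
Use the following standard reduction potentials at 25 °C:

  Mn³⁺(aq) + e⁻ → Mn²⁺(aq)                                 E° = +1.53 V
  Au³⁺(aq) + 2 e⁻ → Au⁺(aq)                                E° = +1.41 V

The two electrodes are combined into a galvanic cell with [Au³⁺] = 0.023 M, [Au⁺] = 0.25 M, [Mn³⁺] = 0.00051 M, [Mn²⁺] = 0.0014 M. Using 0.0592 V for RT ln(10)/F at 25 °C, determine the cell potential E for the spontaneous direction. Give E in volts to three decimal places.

+0.125 V

Mn³⁺/Mn²⁺ is the cathode (higher E°), Au³⁺/Au⁺ the anode: E°cell = +1.53 − (+1.41) = +0.12 V, n = 2.
Overall: 2 Mn³⁺(aq) + Au⁺(aq) → 2 Mn²⁺(aq) + Au³⁺(aq)
Q = [Mn²⁺]^2·[Au³⁺] / ([Mn³⁺]^2·[Au⁺]); log Q = -0.159.
E = E° − (0.0592/n) log Q = +0.12 − (0.0592/2)(-0.159) = +0.125 V.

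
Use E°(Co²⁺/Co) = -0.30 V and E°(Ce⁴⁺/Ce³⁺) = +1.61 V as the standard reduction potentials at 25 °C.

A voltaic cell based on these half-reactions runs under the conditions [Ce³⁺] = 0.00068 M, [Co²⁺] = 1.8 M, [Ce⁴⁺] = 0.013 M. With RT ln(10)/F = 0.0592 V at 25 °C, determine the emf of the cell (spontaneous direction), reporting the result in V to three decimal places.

+1.978 V

Ce⁴⁺/Ce³⁺ is the cathode (higher E°), Co²⁺/Co the anode: E°cell = +1.61 − (-0.30) = +1.91 V, n = 2.
Overall: 2 Ce⁴⁺(aq) + Co(s) → 2 Ce³⁺(aq) + Co²⁺(aq)
Q = [Ce³⁺]^2·[Co²⁺] / ([Ce⁴⁺]^2); log Q = -2.308.
E = E° − (0.0592/n) log Q = +1.91 − (0.0592/2)(-2.308) = +1.978 V.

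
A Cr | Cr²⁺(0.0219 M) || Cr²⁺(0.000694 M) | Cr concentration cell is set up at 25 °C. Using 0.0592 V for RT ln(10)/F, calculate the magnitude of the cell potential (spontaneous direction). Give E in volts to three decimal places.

+0.044 V

For a concentration cell E°cell = 0. The 0.0219 M side is the cathode (reduction is favoured where [Cr²⁺] is higher).
With n = 2, E = −(0.0592/2) log([Cr²⁺]ₐₙ/[Cr²⁺]꜀ₐₜ) = −(0.0592/2) log(0.000694/0.0219) = −(0.0592/2)(-1.499) = +0.044 V.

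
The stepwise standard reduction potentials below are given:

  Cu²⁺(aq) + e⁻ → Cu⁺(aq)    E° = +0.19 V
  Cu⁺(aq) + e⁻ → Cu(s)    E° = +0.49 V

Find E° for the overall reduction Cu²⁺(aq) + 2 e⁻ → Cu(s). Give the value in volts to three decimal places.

Adding the free-energy changes (−nFE°) of the two steps gives −n₃FE°₃ = −n₁FE°₁ − n₂FE°₂.
E°₃ = (1×+0.19 + 1×+0.49) / 2 = (+0.680) / 2 = +0.340 V.

+0.340 V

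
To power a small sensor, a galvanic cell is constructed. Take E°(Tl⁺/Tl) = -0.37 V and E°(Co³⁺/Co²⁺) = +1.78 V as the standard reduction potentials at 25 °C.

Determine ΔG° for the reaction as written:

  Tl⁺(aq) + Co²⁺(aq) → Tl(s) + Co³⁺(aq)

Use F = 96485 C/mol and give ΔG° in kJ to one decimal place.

+207.4 kJ

As written, Tl⁺/Tl is reduced (cathode) and Co³⁺/Co²⁺ is oxidised (anode), so E°cell = (-0.37) − (+1.78) = -2.15 V.
Balancing electrons gives n = 1.
ΔG° = −nFE° = −(1)(96485)(-2.15) = 207,443 J = +207.4 kJ.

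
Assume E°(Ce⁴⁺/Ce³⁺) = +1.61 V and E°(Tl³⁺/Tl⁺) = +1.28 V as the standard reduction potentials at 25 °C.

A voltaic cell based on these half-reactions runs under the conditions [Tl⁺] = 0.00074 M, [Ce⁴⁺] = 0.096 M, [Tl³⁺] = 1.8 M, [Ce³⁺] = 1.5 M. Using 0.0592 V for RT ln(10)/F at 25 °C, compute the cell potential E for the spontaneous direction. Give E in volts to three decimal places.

+0.159 V

Ce⁴⁺/Ce³⁺ is the cathode (higher E°), Tl³⁺/Tl⁺ the anode: E°cell = +1.61 − (+1.28) = +0.33 V, n = 2.
Overall: 2 Ce⁴⁺(aq) + Tl⁺(aq) → 2 Ce³⁺(aq) + Tl³⁺(aq)
Q = [Ce³⁺]^2·[Tl³⁺] / ([Ce⁴⁺]^2·[Tl⁺]); log Q = 5.774.
E = E° − (0.0592/n) log Q = +0.33 − (0.0592/2)(5.774) = +0.159 V.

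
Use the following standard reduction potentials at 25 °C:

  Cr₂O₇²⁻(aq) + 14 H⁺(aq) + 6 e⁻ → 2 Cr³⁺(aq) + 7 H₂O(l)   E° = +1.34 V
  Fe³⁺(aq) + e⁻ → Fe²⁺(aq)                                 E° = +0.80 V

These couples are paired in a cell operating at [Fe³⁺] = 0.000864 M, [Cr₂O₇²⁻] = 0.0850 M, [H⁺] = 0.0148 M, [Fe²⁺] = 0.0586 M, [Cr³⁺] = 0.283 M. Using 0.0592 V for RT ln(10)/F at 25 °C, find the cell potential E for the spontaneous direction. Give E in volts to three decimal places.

Cr₂O₇²⁻/Cr³⁺ is the cathode (higher E°), Fe³⁺/Fe²⁺ the anode: E°cell = +1.34 − (+0.80) = +0.54 V, n = 6.
Overall: Cr₂O₇²⁻(aq) + 14 H⁺(aq) + 6 Fe²⁺(aq) → 2 Cr³⁺(aq) + 7 H₂O(l) + 6 Fe³⁺(aq)
Q = [Cr³⁺]^2·[Fe³⁺]^6 / ([Cr₂O₇²⁻]·[H⁺]^14·[Fe²⁺]^6); log Q = 14.602.
E = E° − (0.0592/n) log Q = +0.54 − (0.0592/6)(14.602) = +0.396 V.

+0.396 V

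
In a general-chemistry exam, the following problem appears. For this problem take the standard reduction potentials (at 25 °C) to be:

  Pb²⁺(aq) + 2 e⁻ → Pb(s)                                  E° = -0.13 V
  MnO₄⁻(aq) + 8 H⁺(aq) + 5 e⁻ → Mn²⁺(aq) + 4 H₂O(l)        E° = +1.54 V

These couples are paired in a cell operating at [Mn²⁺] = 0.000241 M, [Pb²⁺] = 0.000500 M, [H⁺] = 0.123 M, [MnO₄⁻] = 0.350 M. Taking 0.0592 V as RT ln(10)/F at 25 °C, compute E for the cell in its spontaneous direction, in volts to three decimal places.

+1.719 V

MnO₄⁻/Mn²⁺ is the cathode (higher E°), Pb²⁺/Pb the anode: E°cell = +1.54 − (-0.13) = +1.67 V, n = 10.
Overall: 2 MnO₄⁻(aq) + 16 H⁺(aq) + 5 Pb(s) → 2 Mn²⁺(aq) + 8 H₂O(l) + 5 Pb²⁺(aq)
Q = [Mn²⁺]^2·[Pb²⁺]^5 / ([MnO₄⁻]^2·[H⁺]^16); log Q = -8.268.
E = E° − (0.0592/n) log Q = +1.67 − (0.0592/10)(-8.268) = +1.719 V.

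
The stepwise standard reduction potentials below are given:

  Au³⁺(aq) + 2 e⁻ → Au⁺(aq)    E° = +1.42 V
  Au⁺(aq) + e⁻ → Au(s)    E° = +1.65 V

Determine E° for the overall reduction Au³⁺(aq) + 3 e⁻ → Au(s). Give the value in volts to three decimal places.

Standard free energies of sequential steps add: ΔG°₃ = ΔG°₁ + ΔG°₂, so n₃E°₃ = n₁E°₁ + n₂E°₂.
E°₃ = (2×+1.42 + 1×+1.65) / 3 = (+4.490) / 3 = +1.497 V.
Simply averaging or adding the two E° values would be wrong; the electron-weighted sum is required.

+1.497 V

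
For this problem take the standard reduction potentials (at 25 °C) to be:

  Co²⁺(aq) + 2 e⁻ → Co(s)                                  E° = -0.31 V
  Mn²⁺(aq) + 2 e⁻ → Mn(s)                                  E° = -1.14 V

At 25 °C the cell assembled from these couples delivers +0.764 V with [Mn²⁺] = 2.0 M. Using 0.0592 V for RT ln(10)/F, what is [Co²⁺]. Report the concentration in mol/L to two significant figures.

0.012 M

Co²⁺/Co is the cathode, Mn²⁺/Mn the anode: E°cell = +0.83 V, n = 2.
Overall reaction: Co²⁺(aq) + Mn(s) → Co(s) + Mn²⁺(aq); Q = [Mn²⁺]^1/[Co²⁺]^1.
From E = E° − (0.0592/n) log Q: log Q = (E° − E)·n/0.0592 = (+0.83 − (+0.764))·2/0.0592 = 2.2297.
So 1·log[Co²⁺] = 1·log(2) − log Q = 0.3010 − (2.2297) = -1.9287; [Co²⁺] = 10^(-1.9287) ≈ 0.012 M.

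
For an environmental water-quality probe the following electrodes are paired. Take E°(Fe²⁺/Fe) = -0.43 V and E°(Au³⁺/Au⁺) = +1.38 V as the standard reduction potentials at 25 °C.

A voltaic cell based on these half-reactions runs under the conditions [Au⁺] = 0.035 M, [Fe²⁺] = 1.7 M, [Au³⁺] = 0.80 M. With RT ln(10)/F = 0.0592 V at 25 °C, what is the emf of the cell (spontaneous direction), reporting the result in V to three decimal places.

+1.843 V

Au³⁺/Au⁺ is the cathode (higher E°), Fe²⁺/Fe the anode: E°cell = +1.38 − (-0.43) = +1.81 V, n = 2.
Overall: Au³⁺(aq) + Fe(s) → Au⁺(aq) + Fe²⁺(aq)
Q = [Au⁺]·[Fe²⁺] / ([Au³⁺]); log Q = -1.129.
E = E° − (0.0592/n) log Q = +1.81 − (0.0592/2)(-1.129) = +1.843 V.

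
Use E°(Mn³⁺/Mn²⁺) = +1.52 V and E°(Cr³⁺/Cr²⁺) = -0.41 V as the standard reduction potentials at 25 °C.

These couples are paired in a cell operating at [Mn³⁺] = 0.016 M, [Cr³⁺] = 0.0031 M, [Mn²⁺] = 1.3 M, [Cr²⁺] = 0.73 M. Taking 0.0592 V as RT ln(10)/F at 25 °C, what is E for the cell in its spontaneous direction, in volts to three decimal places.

+1.957 V

Mn³⁺/Mn²⁺ is the cathode (higher E°), Cr³⁺/Cr²⁺ the anode: E°cell = +1.52 − (-0.41) = +1.93 V, n = 1.
Overall: Mn³⁺(aq) + Cr²⁺(aq) → Mn²⁺(aq) + Cr³⁺(aq)
Q = [Mn²⁺]·[Cr³⁺] / ([Mn³⁺]·[Cr²⁺]); log Q = -0.462.
E = E° − (0.0592/n) log Q = +1.93 − (0.0592/1)(-0.462) = +1.957 V.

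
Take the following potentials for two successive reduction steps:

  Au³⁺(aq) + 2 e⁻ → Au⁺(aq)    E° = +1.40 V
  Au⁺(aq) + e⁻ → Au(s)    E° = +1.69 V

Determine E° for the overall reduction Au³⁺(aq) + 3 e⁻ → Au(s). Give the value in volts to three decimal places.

+1.497 V

Since ΔG° = −nFE° is additive over sequential reductions, n₃E°₃ = n₁E°₁ + n₂E°₂.
E°₃ = (2×+1.40 + 1×+1.69) / 3 = (+4.490) / 3 = +1.497 V.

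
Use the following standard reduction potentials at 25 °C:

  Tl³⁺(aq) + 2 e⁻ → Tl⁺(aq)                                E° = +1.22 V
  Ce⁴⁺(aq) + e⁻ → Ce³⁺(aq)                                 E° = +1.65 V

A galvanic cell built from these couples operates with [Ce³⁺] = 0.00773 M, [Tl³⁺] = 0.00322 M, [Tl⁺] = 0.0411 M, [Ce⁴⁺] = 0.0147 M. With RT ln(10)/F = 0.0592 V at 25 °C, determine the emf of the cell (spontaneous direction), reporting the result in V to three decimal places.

Ce⁴⁺/Ce³⁺ is the cathode (higher E°), Tl³⁺/Tl⁺ the anode: E°cell = +1.65 − (+1.22) = +0.43 V, n = 2.
Overall: 2 Ce⁴⁺(aq) + Tl⁺(aq) → 2 Ce³⁺(aq) + Tl³⁺(aq)
Q = [Ce³⁺]^2·[Tl³⁺] / ([Ce⁴⁺]^2·[Tl⁺]); log Q = -1.664.
E = E° − (0.0592/n) log Q = +0.43 − (0.0592/2)(-1.664) = +0.479 V.

+0.479 V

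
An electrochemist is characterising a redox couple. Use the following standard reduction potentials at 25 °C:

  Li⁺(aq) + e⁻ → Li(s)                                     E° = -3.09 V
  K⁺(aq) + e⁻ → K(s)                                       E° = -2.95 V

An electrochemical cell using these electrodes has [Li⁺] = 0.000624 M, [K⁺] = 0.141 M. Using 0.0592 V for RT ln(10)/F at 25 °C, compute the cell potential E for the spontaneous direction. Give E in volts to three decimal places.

+0.279 V

K⁺/K is the cathode (higher E°), Li⁺/Li the anode: E°cell = -2.95 − (-3.09) = +0.14 V, n = 1.
Overall: K⁺(aq) + Li(s) → K(s) + Li⁺(aq)
Q = [Li⁺] / ([K⁺]); log Q = -2.354.
E = E° − (0.0592/n) log Q = +0.14 − (0.0592/1)(-2.354) = +0.279 V.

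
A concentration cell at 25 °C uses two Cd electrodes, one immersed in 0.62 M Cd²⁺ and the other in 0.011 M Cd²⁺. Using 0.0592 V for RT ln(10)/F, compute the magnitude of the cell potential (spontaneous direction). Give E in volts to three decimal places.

+0.052 V

For a concentration cell E°cell = 0. The 0.62 M side is the cathode (reduction is favoured where [Cd²⁺] is higher).
With n = 2, E = −(0.0592/2) log([Cd²⁺]ₐₙ/[Cd²⁺]꜀ₐₜ) = −(0.0592/2) log(0.011/0.62) = −(0.0592/2)(-1.751) = +0.052 V.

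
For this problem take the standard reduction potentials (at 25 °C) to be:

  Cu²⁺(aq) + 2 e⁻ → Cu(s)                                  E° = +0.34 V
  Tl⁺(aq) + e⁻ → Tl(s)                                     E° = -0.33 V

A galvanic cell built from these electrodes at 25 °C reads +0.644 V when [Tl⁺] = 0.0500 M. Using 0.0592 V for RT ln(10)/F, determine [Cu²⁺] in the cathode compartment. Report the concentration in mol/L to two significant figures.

Cu²⁺/Cu is the cathode, Tl⁺/Tl the anode: E°cell = +0.67 V, n = 2.
Overall reaction: Cu²⁺(aq) + 2 Tl(s) → Cu(s) + 2 Tl⁺(aq); Q = [Tl⁺]^2/[Cu²⁺]^1.
From E = E° − (0.0592/n) log Q: log Q = (E° − E)·n/0.0592 = (+0.67 − (+0.644))·2/0.0592 = 0.8784.
So 1·log[Cu²⁺] = 2·log(0.05) − log Q = -2.6021 − (0.8784) = -3.4805; [Cu²⁺] = 10^(-3.4805) ≈ 0.00033 M.

0.00033 M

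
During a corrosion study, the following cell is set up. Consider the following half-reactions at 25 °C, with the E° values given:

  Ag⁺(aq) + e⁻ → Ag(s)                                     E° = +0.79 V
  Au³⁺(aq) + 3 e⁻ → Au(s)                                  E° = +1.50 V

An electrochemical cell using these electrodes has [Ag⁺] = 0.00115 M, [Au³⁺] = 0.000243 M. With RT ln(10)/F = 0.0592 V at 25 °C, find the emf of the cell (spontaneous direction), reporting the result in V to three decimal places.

Au³⁺/Au is the cathode (higher E°), Ag⁺/Ag the anode: E°cell = +1.50 − (+0.79) = +0.71 V, n = 3.
Overall: Au³⁺(aq) + 3 Ag(s) → Au(s) + 3 Ag⁺(aq)
Q = [Ag⁺]^3 / ([Au³⁺]); log Q = -5.204.
E = E° − (0.0592/n) log Q = +0.71 − (0.0592/3)(-5.204) = +0.813 V.

+0.813 V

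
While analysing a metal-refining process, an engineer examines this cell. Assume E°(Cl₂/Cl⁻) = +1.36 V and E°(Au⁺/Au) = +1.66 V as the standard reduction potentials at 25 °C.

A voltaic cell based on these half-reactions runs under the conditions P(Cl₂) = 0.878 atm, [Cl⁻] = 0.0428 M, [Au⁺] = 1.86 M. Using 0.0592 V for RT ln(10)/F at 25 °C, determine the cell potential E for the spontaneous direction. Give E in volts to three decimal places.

+0.237 V

Au⁺/Au is the cathode (higher E°), Cl₂/Cl⁻ the anode: E°cell = +1.66 − (+1.36) = +0.30 V, n = 2.
Overall: 2 Au⁺(aq) + 2 Cl⁻(aq) → 2 Au(s) + Cl₂(g)
Q = P(Cl₂) / ([Au⁺]^2·[Cl⁻]^2); log Q = 2.142.
E = E° − (0.0592/n) log Q = +0.30 − (0.0592/2)(2.142) = +0.237 V.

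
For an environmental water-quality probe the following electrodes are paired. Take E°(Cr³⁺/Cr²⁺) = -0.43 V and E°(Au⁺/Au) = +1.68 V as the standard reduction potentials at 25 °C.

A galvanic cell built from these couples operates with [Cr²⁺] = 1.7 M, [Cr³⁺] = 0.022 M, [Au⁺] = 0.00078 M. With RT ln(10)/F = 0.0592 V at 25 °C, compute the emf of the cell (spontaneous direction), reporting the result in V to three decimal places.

+2.038 V

Au⁺/Au is the cathode (higher E°), Cr³⁺/Cr²⁺ the anode: E°cell = +1.68 − (-0.43) = +2.11 V, n = 1.
Overall: Au⁺(aq) + Cr²⁺(aq) → Au(s) + Cr³⁺(aq)
Q = [Cr³⁺] / ([Au⁺]·[Cr²⁺]); log Q = 1.220.
E = E° − (0.0592/n) log Q = +2.11 − (0.0592/1)(1.220) = +2.038 V.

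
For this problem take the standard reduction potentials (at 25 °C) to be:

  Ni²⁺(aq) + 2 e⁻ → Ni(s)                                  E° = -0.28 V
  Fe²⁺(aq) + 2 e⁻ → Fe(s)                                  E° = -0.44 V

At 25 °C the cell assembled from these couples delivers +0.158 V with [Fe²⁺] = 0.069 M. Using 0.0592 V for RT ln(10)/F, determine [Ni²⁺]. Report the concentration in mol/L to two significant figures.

Ni²⁺/Ni is the cathode, Fe²⁺/Fe the anode: E°cell = +0.16 V, n = 2.
Overall reaction: Ni²⁺(aq) + Fe(s) → Ni(s) + Fe²⁺(aq); Q = [Fe²⁺]^1/[Ni²⁺]^1.
From E = E° − (0.0592/n) log Q: log Q = (E° − E)·n/0.0592 = (+0.16 − (+0.158))·2/0.0592 = 0.0676.
So 1·log[Ni²⁺] = 1·log(0.069) − log Q = -1.1612 − (0.0676) = -1.2288; [Ni²⁺] = 10^(-1.2288) ≈ 0.059 M.

0.059 M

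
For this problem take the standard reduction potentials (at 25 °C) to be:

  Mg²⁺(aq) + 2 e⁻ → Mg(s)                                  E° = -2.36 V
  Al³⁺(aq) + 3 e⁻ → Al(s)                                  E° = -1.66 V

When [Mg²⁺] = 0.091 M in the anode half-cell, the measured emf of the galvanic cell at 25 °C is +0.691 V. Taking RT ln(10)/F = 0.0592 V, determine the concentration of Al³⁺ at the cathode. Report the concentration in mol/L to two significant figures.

0.0096 M

Al³⁺/Al is the cathode, Mg²⁺/Mg the anode: E°cell = +0.70 V, n = 6.
Overall reaction: 2 Al³⁺(aq) + 3 Mg(s) → 2 Al(s) + 3 Mg²⁺(aq); Q = [Mg²⁺]^3/[Al³⁺]^2.
From E = E° − (0.0592/n) log Q: log Q = (E° − E)·n/0.0592 = (+0.70 − (+0.691))·6/0.0592 = 0.9122.
So 2·log[Al³⁺] = 3·log(0.091) − log Q = -3.1229 − (0.9122) = -4.0351; log[Al³⁺] = -4.0351 / 2 = -2.0175; [Al³⁺] = 10^(-2.0175) ≈ 0.0096 M.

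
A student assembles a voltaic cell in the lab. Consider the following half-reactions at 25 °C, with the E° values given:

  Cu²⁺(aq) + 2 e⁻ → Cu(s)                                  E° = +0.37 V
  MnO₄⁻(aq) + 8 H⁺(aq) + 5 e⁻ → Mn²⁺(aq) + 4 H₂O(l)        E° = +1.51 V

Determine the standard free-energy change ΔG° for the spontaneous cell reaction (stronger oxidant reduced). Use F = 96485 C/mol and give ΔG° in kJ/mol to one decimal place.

MnO₄⁻/Mn²⁺ (E° = +1.51 V) is the cathode; Cu²⁺/Cu (E° = +0.37 V) is the anode, so E°cell = +1.14 V.
Balancing electrons gives n = 10 (lcm of 5 and 2).
ΔG° = −nFE° = −(10)(96485)(+1.14) = -1,099,929 J = -1099.9 kJ/mol.

-1099.9 kJ/mol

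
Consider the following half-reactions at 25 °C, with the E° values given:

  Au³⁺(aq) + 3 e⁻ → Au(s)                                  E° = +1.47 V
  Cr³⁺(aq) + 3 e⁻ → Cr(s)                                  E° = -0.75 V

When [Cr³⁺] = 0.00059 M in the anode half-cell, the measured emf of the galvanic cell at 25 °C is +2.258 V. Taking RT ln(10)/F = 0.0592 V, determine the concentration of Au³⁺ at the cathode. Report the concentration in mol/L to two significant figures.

Au³⁺/Au is the cathode, Cr³⁺/Cr the anode: E°cell = +2.22 V, n = 3.
Overall reaction: Au³⁺(aq) + Cr(s) → Au(s) + Cr³⁺(aq); Q = [Cr³⁺]^1/[Au³⁺]^1.
From E = E° − (0.0592/n) log Q: log Q = (E° − E)·n/0.0592 = (+2.22 − (+2.258))·3/0.0592 = -1.9257.
So 1·log[Au³⁺] = 1·log(0.00059) − log Q = -3.2291 − (-1.9257) = -1.3034; [Au³⁺] = 10^(-1.3034) ≈ 0.050 M.

0.050 M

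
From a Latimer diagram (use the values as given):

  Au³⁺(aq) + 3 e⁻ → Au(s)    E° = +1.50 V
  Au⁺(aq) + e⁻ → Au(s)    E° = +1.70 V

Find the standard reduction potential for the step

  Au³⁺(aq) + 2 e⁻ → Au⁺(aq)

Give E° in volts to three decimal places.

Sequential free energies add, so n₃E°₃ = n₁E°₁ + n₂E°₂.
With n₃ = 3, and the known step contributing 1×(+1.70) V, the unknown satisfies 2·E° = 3×(+1.50) − 1×(+1.70) = +2.800.
E° = +2.800 / 2 = +1.400 V.

+1.400 V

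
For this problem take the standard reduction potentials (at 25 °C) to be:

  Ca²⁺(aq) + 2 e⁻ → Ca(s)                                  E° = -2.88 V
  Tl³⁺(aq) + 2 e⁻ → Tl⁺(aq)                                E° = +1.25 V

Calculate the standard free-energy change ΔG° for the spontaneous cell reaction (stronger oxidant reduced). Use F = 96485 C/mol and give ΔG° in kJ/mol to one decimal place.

Tl³⁺/Tl⁺ (E° = +1.25 V) is the cathode; Ca²⁺/Ca (E° = -2.88 V) is the anode, so E°cell = +4.13 V.
Balancing electrons gives n = 2 (lcm of 2 and 2).
ΔG° = −nFE° = −(2)(96485)(+4.13) = -796,966 J = -797.0 kJ/mol.

-797.0 kJ/mol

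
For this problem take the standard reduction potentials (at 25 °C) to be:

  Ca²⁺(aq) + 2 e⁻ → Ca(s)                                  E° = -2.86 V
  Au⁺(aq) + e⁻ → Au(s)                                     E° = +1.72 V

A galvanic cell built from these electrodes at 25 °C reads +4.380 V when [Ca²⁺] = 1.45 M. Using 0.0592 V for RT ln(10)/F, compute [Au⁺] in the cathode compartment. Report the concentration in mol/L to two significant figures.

0.00050 M

Au⁺/Au is the cathode, Ca²⁺/Ca the anode: E°cell = +4.58 V, n = 2.
Overall reaction: 2 Au⁺(aq) + Ca(s) → 2 Au(s) + Ca²⁺(aq); Q = [Ca²⁺]^1/[Au⁺]^2.
From E = E° − (0.0592/n) log Q: log Q = (E° − E)·n/0.0592 = (+4.58 − (+4.380))·2/0.0592 = 6.7568.
So 2·log[Au⁺] = 1·log(1.45) − log Q = 0.1614 − (6.7568) = -6.5954; log[Au⁺] = -6.5954 / 2 = -3.2977; [Au⁺] = 10^(-3.2977) ≈ 0.00050 M.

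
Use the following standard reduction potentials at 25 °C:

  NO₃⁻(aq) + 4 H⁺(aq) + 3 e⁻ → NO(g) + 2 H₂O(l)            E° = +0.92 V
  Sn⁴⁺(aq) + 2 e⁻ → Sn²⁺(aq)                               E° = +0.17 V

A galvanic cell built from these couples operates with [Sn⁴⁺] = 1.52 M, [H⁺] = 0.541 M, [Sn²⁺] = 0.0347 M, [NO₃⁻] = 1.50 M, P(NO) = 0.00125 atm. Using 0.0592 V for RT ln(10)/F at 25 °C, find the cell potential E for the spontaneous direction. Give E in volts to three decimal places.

NO₃⁻/NO is the cathode (higher E°), Sn⁴⁺/Sn²⁺ the anode: E°cell = +0.92 − (+0.17) = +0.75 V, n = 6.
Overall: 2 NO₃⁻(aq) + 8 H⁺(aq) + 3 Sn²⁺(aq) → 2 NO(g) + 4 H₂O(l) + 3 Sn⁴⁺(aq)
Q = P(NO)^2·[Sn⁴⁺]^3 / ([NO₃⁻]^2·[H⁺]^8·[Sn²⁺]^3); log Q = 0.901.
E = E° − (0.0592/n) log Q = +0.75 − (0.0592/6)(0.901) = +0.741 V.

+0.741 V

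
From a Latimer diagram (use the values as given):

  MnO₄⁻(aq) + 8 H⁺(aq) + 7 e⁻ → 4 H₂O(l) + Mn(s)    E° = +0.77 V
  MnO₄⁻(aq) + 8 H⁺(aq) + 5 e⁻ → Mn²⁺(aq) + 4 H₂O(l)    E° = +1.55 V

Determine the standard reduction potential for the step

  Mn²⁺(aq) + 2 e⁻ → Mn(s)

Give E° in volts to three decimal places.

Sequential free energies add, so n₃E°₃ = n₁E°₁ + n₂E°₂.
With n₃ = 7, and the known step contributing 5×(+1.55) V, the unknown satisfies 2·E° = 7×(+0.77) − 5×(+1.55) = -2.360.
E° = -2.360 / 2 = -1.180 V.

-1.180 V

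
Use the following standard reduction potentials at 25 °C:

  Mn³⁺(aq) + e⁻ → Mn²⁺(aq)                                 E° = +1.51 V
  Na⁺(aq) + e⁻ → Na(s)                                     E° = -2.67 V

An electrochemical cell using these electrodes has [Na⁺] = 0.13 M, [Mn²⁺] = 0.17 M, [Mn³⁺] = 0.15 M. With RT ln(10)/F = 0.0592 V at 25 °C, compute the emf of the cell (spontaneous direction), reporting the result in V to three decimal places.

Mn³⁺/Mn²⁺ is the cathode (higher E°), Na⁺/Na the anode: E°cell = +1.51 − (-2.67) = +4.18 V, n = 1.
Overall: Mn³⁺(aq) + Na(s) → Mn²⁺(aq) + Na⁺(aq)
Q = [Mn²⁺]·[Na⁺] / ([Mn³⁺]); log Q = -0.832.
E = E° − (0.0592/n) log Q = +4.18 − (0.0592/1)(-0.832) = +4.229 V.

+4.229 V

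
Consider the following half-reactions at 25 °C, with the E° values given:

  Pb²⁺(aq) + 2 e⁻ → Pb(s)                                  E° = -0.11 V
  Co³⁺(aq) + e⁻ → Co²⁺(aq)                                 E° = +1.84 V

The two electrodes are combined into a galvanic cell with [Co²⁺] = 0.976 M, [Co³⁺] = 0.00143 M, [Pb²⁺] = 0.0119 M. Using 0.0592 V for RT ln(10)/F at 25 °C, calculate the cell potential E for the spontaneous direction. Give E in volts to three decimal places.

+1.839 V

Co³⁺/Co²⁺ is the cathode (higher E°), Pb²⁺/Pb the anode: E°cell = +1.84 − (-0.11) = +1.95 V, n = 2.
Overall: 2 Co³⁺(aq) + Pb(s) → 2 Co²⁺(aq) + Pb²⁺(aq)
Q = [Co²⁺]^2·[Pb²⁺] / ([Co³⁺]^2); log Q = 3.744.
E = E° − (0.0592/n) log Q = +1.95 − (0.0592/2)(3.744) = +1.839 V.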